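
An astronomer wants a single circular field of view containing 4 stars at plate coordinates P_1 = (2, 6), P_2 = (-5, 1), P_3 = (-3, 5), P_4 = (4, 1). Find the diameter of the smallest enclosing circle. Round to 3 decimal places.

By Welzl's lemma the MEC is supported by two points (diametrically opposite) or three points (on a circumcircle).
The minimum enclosing circle is determined by three boundary points: P_1, P_2, P_4.
Their circumcentre is (-0.5, 2.1) with r² = 21.46.
The farthest remaining point P_3 is at distance² 14.66 ≤ 21.46.
Diameter = 2r = 2√(21.46) ≈ 9.265.

9.265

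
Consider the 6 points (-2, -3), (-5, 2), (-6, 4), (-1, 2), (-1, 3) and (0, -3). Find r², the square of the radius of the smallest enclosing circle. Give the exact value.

21.25

The farthest pair is (-6, 4)–(0, -3) with squared distance 85. The circle on this segment as diameter has centre (-3, 0.5) and r² = 85/4 = 21.25.
Check (-2, -3): distance² to centre = 13.25 ≤ 21.25, so it lies inside.
All remaining points lie in this disk, and no smaller disk contains both endpoints, so this is the minimum enclosing circle.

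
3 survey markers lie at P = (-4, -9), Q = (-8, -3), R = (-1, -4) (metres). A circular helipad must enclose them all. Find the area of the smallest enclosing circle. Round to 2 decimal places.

Side lengths²: PQ² = 52, PR² = 34, QR² = 50.
Since PQ² = 52 < 50 + 34 = 84, the triangle is acute, so the smallest enclosing circle is the circumcircle.
Circumcentre = (-90/19, -98/19), r² = 5525/361.
Area = π·r² = π·5525/361 ≈ 48.08.

48.08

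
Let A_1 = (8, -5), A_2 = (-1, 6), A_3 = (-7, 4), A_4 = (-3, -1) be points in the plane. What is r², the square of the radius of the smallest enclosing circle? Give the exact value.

The minimum enclosing circle of a finite set is fixed by two of the points (as a diameter) or three (as a circumcircle).
The farthest pair is A_1–A_3 with squared distance 306. The circle on this segment as diameter has centre (0.5, -0.5) and r² = 306/4 = 76.5.
Check A_2: distance² to centre = 44.5 ≤ 76.5, so it lies inside.
All remaining points lie in this disk, and no smaller disk contains both endpoints, so this is the minimum enclosing circle.

76.5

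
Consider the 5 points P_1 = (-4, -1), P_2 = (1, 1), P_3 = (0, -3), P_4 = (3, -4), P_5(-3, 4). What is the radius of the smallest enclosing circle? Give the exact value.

A smallest enclosing disk is always determined by at most three of the input points on its boundary.
The farthest pair is P_4–P_5 with squared distance 100. The circle on this segment as diameter has centre (0, 0) and r² = 100/4 = 25.
Check P_1: distance² to centre = 17 ≤ 25, so it lies inside.
All remaining points lie in this disk, and no smaller disk contains both endpoints, so this is the minimum enclosing circle.
r = √25 = 5.

5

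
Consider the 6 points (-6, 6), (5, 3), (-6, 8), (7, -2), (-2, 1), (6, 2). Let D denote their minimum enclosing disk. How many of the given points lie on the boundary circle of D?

The farthest pair is (-6, 8)–(7, -2) with squared distance 269. The circle on this segment as diameter has centre (0.5, 3) and r² = 269/4 = 67.25.
Check (-6, 6): distance² to centre = 51.25 ≤ 67.25, so it lies inside.
All remaining points lie in this disk, and no smaller disk contains both endpoints, so this is the minimum enclosing circle.
The points at distance exactly r from the centre are (-6, 8), (7, -2) — 2 points.

2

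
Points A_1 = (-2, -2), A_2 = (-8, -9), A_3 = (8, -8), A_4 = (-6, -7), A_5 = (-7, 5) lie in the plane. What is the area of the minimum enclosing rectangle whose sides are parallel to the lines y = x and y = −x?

In coordinates u = x + y, v = x − y the rectangle is axis-aligned; the map (x,y)→(u,v) scales areas by 2.
u-values: -4, -17, 0, -13, -2; range = 0 − (-17) = 17.
v-values: 0, 1, 16, 1, -12; range = 16 − (-12) = 28.
Area = (17 × 28) / 2 = 238.

238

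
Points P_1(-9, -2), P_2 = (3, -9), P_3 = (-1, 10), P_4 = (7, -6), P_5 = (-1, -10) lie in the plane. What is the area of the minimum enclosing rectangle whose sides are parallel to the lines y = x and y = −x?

In coordinates u = x + y, v = x − y the rectangle is axis-aligned; the map (x,y)→(u,v) scales areas by 2.
u-values: -11, -6, 9, 1, -11; range = 9 − (-11) = 20.
v-values: -7, 12, -11, 13, 9; range = 13 − (-11) = 24.
Area = (20 × 24) / 2 = 240.

240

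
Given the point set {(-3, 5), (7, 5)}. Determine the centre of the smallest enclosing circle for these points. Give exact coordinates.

(2, 5)

The smallest circle enclosing two points has them as diameter endpoints.
Centre = midpoint = (2, 5); r² = |(-3, 5)−(7, 5)|²/4 = 100/4 = 25.
Centre = (2, 5).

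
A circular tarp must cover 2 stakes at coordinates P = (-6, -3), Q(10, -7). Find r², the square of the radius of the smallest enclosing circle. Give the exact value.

68

The smallest circle enclosing two points has them as diameter endpoints.
Centre = midpoint = (2, -5); r² = |PQ|²/4 = 272/4 = 68.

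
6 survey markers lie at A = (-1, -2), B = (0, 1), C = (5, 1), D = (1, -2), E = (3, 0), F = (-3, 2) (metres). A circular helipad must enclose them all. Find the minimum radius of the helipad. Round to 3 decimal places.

4.031

A smallest enclosing disk is always determined by at most three of the input points on its boundary.
The farthest pair is C–F with squared distance 65. The circle on this segment as diameter has centre (1, 1.5) and r² = 65/4 = 16.25.
Check A: distance² to centre = 16.25 ≤ 16.25, so it lies inside.
All remaining points lie in this disk, and no smaller disk contains both endpoints, so this is the minimum enclosing circle.
r = √(16.25) ≈ 4.031.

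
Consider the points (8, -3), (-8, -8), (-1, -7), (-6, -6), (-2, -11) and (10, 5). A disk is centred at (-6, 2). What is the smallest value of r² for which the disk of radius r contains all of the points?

The required radius is the distance from (-6, 2) to the farthest point.
Squared distances: 221, 104, 106, 64, 185, 265.
Maximum is 265, attained at (10, 5).

265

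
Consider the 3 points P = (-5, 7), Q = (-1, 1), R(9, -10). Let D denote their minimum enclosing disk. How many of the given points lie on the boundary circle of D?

Side lengths²: PQ² = 52, PR² = 485, QR² = 221.
Since PR² = 485 ≥ 221 + 52 = 273, the angle opposite PR is not acute, so the smallest enclosing circle has PR as diameter.
Centre = midpoint of PR = (2, -1.5), r² = 485/4 = 121.25.
The points at distance exactly r from the centre are P, R — 2 points.

2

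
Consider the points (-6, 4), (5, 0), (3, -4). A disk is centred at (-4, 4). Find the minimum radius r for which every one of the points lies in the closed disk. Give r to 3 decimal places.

10.630

The required radius is the distance from (-4, 4) to the farthest point.
Squared distances: 4, 97, 113.
Maximum is 113, attained at (3, -4).
r = √113 ≈ 10.630.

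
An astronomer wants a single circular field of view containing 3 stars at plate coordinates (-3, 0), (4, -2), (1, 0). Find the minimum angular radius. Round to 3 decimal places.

Call the three points A, B, C in the order given.
Side lengths²: AB² = 53, AC² = 16, BC² = 13.
Since AB² = 53 ≥ 16 + 13 = 29, the angle opposite AB is not acute, so the smallest enclosing circle has AB as diameter.
Centre = midpoint of AB = (0.5, -1), r² = 53/4 = 13.25.
r = √(13.25) ≈ 3.640.

3.640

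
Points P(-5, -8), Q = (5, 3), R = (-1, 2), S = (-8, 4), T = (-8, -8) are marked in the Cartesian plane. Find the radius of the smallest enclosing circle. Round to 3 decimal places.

8.540

A smallest enclosing disk is always determined by at most three of the input points on its boundary.
The minimum enclosing circle is determined by three boundary points: Q, S, T.
Their circumcentre is (-25/13, -2) with r² = 12325/169.
The farthest remaining point P is at distance² 7684/169 ≤ 12325/169.
r = √(12325/169) ≈ 8.540.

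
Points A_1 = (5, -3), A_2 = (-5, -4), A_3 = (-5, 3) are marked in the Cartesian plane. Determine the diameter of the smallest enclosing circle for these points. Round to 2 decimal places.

11.72

Side lengths²: A_1A_2² = 101, A_1A_3² = 136, A_2A_3² = 49.
Since A_1A_3² = 136 < 101 + 49 = 150, the triangle is acute, so the smallest enclosing circle is the circumcircle.
Circumcentre = (-0.3, -0.5), r² = 34.34.
Diameter = 2r = 2√(34.34) ≈ 11.72.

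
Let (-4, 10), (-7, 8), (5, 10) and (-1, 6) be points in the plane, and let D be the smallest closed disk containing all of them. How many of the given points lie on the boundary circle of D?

The minimum enclosing circle of a finite set is fixed by two of the points (as a diameter) or three (as a circumcircle).
The farthest pair is (-7, 8)–(5, 10) with squared distance 148. The circle on this segment as diameter has centre (-1, 9) and r² = 148/4 = 37.
Check (-4, 10): distance² to centre = 10 ≤ 37, so it lies inside.
All remaining points lie in this disk, and no smaller disk contains both endpoints, so this is the minimum enclosing circle.
The points at distance exactly r from the centre are (-7, 8), (5, 10) — 2 points.

2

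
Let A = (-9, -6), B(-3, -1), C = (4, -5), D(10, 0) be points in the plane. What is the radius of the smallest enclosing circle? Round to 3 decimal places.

9.962

The farthest pair is A–D with squared distance 397. The circle on this segment as diameter has centre (0.5, -3) and r² = 397/4 = 99.25.
Check B: distance² to centre = 16.25 ≤ 99.25, so it lies inside.
All remaining points lie in this disk, and no smaller disk contains both endpoints, so this is the minimum enclosing circle.
r = √(99.25) ≈ 9.962.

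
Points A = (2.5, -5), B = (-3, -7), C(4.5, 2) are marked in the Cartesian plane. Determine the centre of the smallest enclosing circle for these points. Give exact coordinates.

(0.75, -2.5)

Side lengths²: AB² = 34.25, AC² = 53, BC² = 137.25.
Since BC² = 137.25 ≥ 53 + 34.25 = 87.25, the angle opposite BC is not acute, so the smallest enclosing circle has BC as diameter.
Centre = midpoint of BC = (0.75, -2.5), r² = 137.25/4 = 34.3125.
Centre = (0.75, -2.5).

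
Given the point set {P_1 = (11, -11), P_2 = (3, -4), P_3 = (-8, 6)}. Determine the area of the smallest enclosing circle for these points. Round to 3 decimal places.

510.509

Side lengths²: P_1P_2² = 113, P_1P_3² = 650, P_2P_3² = 221.
Since P_1P_3² = 650 ≥ 221 + 113 = 334, the angle opposite P_1P_3 is not acute, so the smallest enclosing circle has P_1P_3 as diameter.
Centre = midpoint of P_1P_3 = (1.5, -2.5), r² = 650/4 = 162.5.
Area = π·r² = π·162.5 ≈ 510.509.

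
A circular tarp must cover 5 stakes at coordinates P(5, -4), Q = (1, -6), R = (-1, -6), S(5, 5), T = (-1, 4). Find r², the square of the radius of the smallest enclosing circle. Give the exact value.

The farthest pair is R–S with squared distance 157. The circle on this segment as diameter has centre (2, -0.5) and r² = 157/4 = 39.25.
Check P: distance² to centre = 21.25 ≤ 39.25, so it lies inside.
All remaining points lie in this disk, and no smaller disk contains both endpoints, so this is the minimum enclosing circle.

39.25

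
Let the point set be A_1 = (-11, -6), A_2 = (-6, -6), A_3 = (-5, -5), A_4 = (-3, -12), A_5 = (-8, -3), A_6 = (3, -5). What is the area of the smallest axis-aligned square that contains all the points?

The bounding box has width 14 and height 9.
An axis-aligned square enclosing the set must have side ≥ max(width, height).
So the minimum side is max(14, 9) = 14.
Area = 14² = 196.

196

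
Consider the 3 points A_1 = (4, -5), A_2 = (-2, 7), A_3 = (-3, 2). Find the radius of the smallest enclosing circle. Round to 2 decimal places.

Side lengths²: A_1A_2² = 180, A_1A_3² = 98, A_2A_3² = 26.
Since A_1A_2² = 180 ≥ 98 + 26 = 124, the angle opposite A_1A_2 is not acute, so the smallest enclosing circle has A_1A_2 as diameter.
Centre = midpoint of A_1A_2 = (1, 1), r² = 180/4 = 45.
r = √45 ≈ 6.71.

6.71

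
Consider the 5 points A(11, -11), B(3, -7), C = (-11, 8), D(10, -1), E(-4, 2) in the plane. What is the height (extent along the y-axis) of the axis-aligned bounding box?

19

max y = 8, min y = -11, so height = 19.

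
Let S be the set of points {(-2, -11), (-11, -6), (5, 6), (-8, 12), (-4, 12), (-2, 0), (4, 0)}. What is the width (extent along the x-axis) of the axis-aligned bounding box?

max x = 5, min x = -11, so width = 16.

16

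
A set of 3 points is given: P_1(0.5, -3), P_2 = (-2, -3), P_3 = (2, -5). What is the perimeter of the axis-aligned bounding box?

Width = max x − min x = 2 − (-2) = 4.
Height = max y − min y = -3 − (-5) = 2.
Perimeter = 2(4 + 2) = 12.

12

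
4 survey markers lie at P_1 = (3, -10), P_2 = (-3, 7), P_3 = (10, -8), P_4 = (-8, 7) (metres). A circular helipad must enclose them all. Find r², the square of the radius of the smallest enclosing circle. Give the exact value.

137.25

The farthest pair is P_3–P_4 with squared distance 549. The circle on this segment as diameter has centre (1, -0.5) and r² = 549/4 = 137.25.
Check P_1: distance² to centre = 94.25 ≤ 137.25, so it lies inside.
All remaining points lie in this disk, and no smaller disk contains both endpoints, so this is the minimum enclosing circle.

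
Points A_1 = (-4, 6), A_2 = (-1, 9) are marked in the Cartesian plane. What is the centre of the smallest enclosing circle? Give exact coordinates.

The smallest circle enclosing two points has them as diameter endpoints.
Centre = midpoint = (-2.5, 7.5); r² = |A_1A_2|²/4 = 18/4 = 4.5.
Centre = (-2.5, 7.5).

(-2.5, 7.5)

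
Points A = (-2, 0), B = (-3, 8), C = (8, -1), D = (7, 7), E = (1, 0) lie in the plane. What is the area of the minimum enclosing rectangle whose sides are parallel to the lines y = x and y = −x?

160

In coordinates u = x + y, v = x − y the rectangle is axis-aligned; the map (x,y)→(u,v) scales areas by 2.
u-values: -2, 5, 7, 14, 1; range = 14 − (-2) = 16.
v-values: -2, -11, 9, 0, 1; range = 9 − (-11) = 20.
Area = (16 × 20) / 2 = 160.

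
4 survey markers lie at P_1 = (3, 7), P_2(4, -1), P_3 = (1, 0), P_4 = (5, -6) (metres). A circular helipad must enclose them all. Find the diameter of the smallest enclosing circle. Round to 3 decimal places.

13.153

The farthest pair is P_1–P_4 with squared distance 173. The circle on this segment as diameter has centre (4, 0.5) and r² = 173/4 = 43.25.
Check P_2: distance² to centre = 2.25 ≤ 43.25, so it lies inside.
All remaining points lie in this disk, and no smaller disk contains both endpoints, so this is the minimum enclosing circle.
Diameter = 2r = 2√(43.25) ≈ 13.153.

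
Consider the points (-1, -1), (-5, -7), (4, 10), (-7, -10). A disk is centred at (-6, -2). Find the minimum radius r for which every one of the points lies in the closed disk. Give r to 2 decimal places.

The required radius is the distance from (-6, -2) to the farthest point.
Squared distances: 26, 26, 244, 65.
Maximum is 244, attained at (4, 10).
r = √244 ≈ 15.62.

15.62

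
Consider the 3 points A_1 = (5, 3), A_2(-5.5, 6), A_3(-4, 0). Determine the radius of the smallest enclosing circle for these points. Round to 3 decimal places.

5.476

Side lengths²: A_1A_2² = 119.25, A_1A_3² = 90, A_2A_3² = 38.25.
Since A_1A_2² = 119.25 < 90 + 38.25 = 128.25, the triangle is acute, so the smallest enclosing circle is the circumcircle.
Circumcentre = (-19/52, 213/52), r² = 40545/1352.
r = √(40545/1352) ≈ 5.476.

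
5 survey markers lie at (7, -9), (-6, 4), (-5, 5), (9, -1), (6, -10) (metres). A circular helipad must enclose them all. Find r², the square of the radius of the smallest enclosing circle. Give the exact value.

86.5

The minimum enclosing circle of a finite set is fixed by two of the points (as a diameter) or three (as a circumcircle).
The farthest pair is (-5, 5)–(6, -10) with squared distance 346. The circle on this segment as diameter has centre (0.5, -2.5) and r² = 346/4 = 86.5.
Check (7, -9): distance² to centre = 84.5 ≤ 86.5, so it lies inside.
All remaining points lie in this disk, and no smaller disk contains both endpoints, so this is the minimum enclosing circle.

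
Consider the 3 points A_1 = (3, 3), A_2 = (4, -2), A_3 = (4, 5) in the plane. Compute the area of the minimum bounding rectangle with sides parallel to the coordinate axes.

7

x ranges over [3, 4], width 1.
y ranges over [-2, 5], height 7.
Area = 1 × 7 = 7.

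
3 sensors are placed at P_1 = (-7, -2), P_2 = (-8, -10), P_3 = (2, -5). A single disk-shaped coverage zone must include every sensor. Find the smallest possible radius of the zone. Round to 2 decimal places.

Side lengths²: P_1P_2² = 65, P_1P_3² = 90, P_2P_3² = 125.
Since P_2P_3² = 125 < 90 + 65 = 155, the triangle is acute, so the smallest enclosing circle is the circumcircle.
Circumcentre = (-3.5, -6.5), r² = 32.5.
r = √(32.5) ≈ 5.70.

5.70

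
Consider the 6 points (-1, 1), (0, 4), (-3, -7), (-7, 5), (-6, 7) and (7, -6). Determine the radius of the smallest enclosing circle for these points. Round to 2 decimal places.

9.19

By Welzl's lemma the MEC is supported by two points (diametrically opposite) or three points (on a circumcircle).
The farthest pair is (-6, 7)–(7, -6) with squared distance 338. The circle on this segment as diameter has centre (0.5, 0.5) and r² = 338/4 = 84.5.
Check (-1, 1): distance² to centre = 2.5 ≤ 84.5, so it lies inside.
All remaining points lie in this disk, and no smaller disk contains both endpoints, so this is the minimum enclosing circle.
r = √(84.5) ≈ 9.19.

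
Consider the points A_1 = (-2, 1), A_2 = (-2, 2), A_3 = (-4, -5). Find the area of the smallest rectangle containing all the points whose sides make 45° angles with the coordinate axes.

22.5

In coordinates u = x + y, v = x − y the rectangle is axis-aligned; the map (x,y)→(u,v) scales areas by 2.
u-values: -1, 0, -9; range = 0 − (-9) = 9.
v-values: -3, -4, 1; range = 1 − (-4) = 5.
Area = (9 × 5) / 2 = 22.5.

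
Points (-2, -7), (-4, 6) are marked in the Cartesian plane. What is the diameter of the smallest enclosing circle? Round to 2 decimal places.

13.15

The smallest circle enclosing two points has them as diameter endpoints.
Centre = midpoint = (-3, -0.5); r² = |(-2, -7)−(-4, 6)|²/4 = 173/4 = 43.25.
Diameter = 2r = 2√(43.25) ≈ 13.15.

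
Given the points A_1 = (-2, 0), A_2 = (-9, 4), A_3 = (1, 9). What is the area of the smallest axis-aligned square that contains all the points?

The bounding box has width 10 and height 9.
An axis-aligned square enclosing the set must have side ≥ max(width, height).
So the minimum side is max(10, 9) = 10.
Area = 10² = 100.

100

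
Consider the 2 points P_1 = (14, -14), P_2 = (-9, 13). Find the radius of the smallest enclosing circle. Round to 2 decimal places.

The smallest circle enclosing two points has them as diameter endpoints.
Centre = midpoint = (2.5, -0.5); r² = |P_1P_2|²/4 = 1258/4 = 314.5.
r = √(314.5) ≈ 17.73.

17.73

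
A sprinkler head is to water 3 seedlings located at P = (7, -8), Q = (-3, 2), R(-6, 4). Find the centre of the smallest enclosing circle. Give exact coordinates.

(0.5, -2)

Side lengths²: PQ² = 200, PR² = 313, QR² = 13.
Since PR² = 313 ≥ 200 + 13 = 213, the angle opposite PR is not acute, so the smallest enclosing circle has PR as diameter.
Centre = midpoint of PR = (0.5, -2), r² = 313/4 = 78.25.
Centre = (0.5, -2).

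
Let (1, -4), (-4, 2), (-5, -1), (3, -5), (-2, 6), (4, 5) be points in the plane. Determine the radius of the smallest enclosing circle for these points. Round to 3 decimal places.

6.042

The minimum enclosing circle of a finite set is fixed by two of the points (as a diameter) or three (as a circumcircle).
The farthest pair is (3, -5)–(-2, 6) with squared distance 146. The circle on this segment as diameter has centre (0.5, 0.5) and r² = 146/4 = 36.5.
Check (1, -4): distance² to centre = 20.5 ≤ 36.5, so it lies inside.
All remaining points lie in this disk, and no smaller disk contains both endpoints, so this is the minimum enclosing circle.
r = √(36.5) ≈ 6.042.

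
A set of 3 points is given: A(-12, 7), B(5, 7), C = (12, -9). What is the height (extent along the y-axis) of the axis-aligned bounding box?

16

max y = 7, min y = -9, so height = 16.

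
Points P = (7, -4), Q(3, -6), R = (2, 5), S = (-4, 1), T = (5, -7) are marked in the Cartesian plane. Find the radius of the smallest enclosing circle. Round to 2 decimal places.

6.39

The minimum enclosing circle is determined by three boundary points: R, S, T.
Their circumcentre is (27/14, -39/28) with r² = 32045/784.
The farthest remaining point P is at distance² 25493/784 ≤ 32045/784.
r = √(32045/784) ≈ 6.39.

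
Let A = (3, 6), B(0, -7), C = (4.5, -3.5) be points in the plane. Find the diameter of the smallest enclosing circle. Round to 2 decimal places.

13.34

Side lengths²: AB² = 178, AC² = 92.5, BC² = 32.5.
Since AB² = 178 ≥ 92.5 + 32.5 = 125, the angle opposite AB is not acute, so the smallest enclosing circle has AB as diameter.
Centre = midpoint of AB = (1.5, -0.5), r² = 178/4 = 44.5.
Diameter = 2r = 2√(44.5) ≈ 13.34.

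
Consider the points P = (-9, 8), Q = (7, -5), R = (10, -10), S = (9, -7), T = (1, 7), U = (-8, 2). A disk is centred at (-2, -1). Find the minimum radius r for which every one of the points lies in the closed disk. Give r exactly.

15

The required radius is the distance from (-2, -1) to the farthest point.
Squared distances: 130, 97, 225, 157, 73, 45.
Maximum is 225, attained at R.
r = √225 = 15.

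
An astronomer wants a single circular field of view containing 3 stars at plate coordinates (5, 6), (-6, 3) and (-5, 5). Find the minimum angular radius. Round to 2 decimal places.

5.70

Call the three points A, B, C in the order given.
Side lengths²: AB² = 130, AC² = 101, BC² = 5.
Since AB² = 130 ≥ 101 + 5 = 106, the angle opposite AB is not acute, so the smallest enclosing circle has AB as diameter.
Centre = midpoint of AB = (-0.5, 4.5), r² = 130/4 = 32.5.
r = √(32.5) ≈ 5.70.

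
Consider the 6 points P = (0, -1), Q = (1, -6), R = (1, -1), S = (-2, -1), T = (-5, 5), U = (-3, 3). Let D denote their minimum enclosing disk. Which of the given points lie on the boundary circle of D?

By Welzl's lemma the MEC is supported by two points (diametrically opposite) or three points (on a circumcircle).
The farthest pair is Q–T with squared distance 157. The circle on this segment as diameter has centre (-2, -0.5) and r² = 157/4 = 39.25.
Check P: distance² to centre = 4.25 ≤ 39.25, so it lies inside.
All remaining points lie in this disk, and no smaller disk contains both endpoints, so this is the minimum enclosing circle.
The points at distance exactly r from the centre are Q, T — 2 points.

Q, T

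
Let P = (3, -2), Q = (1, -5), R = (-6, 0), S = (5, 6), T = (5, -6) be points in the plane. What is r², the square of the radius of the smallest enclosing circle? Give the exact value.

24649/484

A smallest enclosing disk is always determined by at most three of the input points on its boundary.
The minimum enclosing circle is determined by three boundary points: R, S, T.
Their circumcentre is (25/22, 0) with r² = 24649/484.
The farthest remaining point Q is at distance² 12109/484 ≤ 24649/484.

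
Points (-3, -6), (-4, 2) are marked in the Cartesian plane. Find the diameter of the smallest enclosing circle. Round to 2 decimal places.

The smallest circle enclosing two points has them as diameter endpoints.
Centre = midpoint = (-3.5, -2); r² = |(-3, -6)−(-4, 2)|²/4 = 65/4 = 16.25.
Diameter = 2r = 2√(16.25) ≈ 8.06.

8.06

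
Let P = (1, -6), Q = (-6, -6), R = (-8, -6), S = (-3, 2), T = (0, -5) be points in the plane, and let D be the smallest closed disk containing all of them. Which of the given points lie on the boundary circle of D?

The minimum enclosing circle is determined by three boundary points: P, R, S.
Their circumcentre is (-3.5, -3.25) with r² = 27.8125.
The farthest remaining point T is at distance² 15.3125 ≤ 27.8125.
The points at distance exactly r from the centre are P, R, S — 3 points.

P, R, S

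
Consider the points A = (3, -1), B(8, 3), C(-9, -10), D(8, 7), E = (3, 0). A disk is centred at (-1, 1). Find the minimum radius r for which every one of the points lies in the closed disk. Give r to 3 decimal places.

13.601

The required radius is the distance from (-1, 1) to the farthest point.
Squared distances: 20, 85, 185, 117, 17.
Maximum is 185, attained at C.
r = √185 ≈ 13.601.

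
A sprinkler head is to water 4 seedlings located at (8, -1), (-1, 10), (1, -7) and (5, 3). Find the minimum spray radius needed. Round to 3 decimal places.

The farthest pair is (-1, 10)–(1, -7) with squared distance 293. The circle on this segment as diameter has centre (0, 1.5) and r² = 293/4 = 73.25.
Check (8, -1): distance² to centre = 70.25 ≤ 73.25, so it lies inside.
All remaining points lie in this disk, and no smaller disk contains both endpoints, so this is the minimum enclosing circle.
r = √(73.25) ≈ 8.559.

8.559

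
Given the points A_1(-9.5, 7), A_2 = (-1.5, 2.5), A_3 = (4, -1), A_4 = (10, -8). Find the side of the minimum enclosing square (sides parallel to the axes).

The bounding box has width 19.5 and height 15.
An axis-aligned square enclosing the set must have side ≥ max(width, height).
So the minimum side is max(19.5, 15) = 19.5.

19.5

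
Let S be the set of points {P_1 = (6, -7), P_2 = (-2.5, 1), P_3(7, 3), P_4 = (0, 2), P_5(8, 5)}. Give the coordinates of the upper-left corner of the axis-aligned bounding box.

x-range [-2.5, 8], y-range [-7, 5].
The upper-left corner is (-2.5, 5).

(-2.5, 5)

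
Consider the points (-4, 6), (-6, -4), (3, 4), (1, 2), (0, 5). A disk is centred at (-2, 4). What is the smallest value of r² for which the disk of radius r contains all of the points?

80

The required radius is the distance from (-2, 4) to the farthest point.
Squared distances: 8, 80, 25, 13, 5.
Maximum is 80, attained at (-6, -4).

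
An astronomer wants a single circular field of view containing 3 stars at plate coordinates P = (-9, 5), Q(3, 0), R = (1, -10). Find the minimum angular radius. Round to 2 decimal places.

Side lengths²: PQ² = 169, PR² = 325, QR² = 104.
Since PR² = 325 ≥ 169 + 104 = 273, the angle opposite PR is not acute, so the smallest enclosing circle has PR as diameter.
Centre = midpoint of PR = (-4, -2.5), r² = 325/4 = 81.25.
r = √(81.25) ≈ 9.01.

9.01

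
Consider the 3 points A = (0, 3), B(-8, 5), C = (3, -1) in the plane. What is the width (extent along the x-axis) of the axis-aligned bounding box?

11

max x = 3, min x = -8, so width = 11.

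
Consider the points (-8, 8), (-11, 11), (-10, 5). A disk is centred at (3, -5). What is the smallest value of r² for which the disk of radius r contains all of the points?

The required radius is the distance from (3, -5) to the farthest point.
Squared distances: 290, 452, 269.
Maximum is 452, attained at (-11, 11).

452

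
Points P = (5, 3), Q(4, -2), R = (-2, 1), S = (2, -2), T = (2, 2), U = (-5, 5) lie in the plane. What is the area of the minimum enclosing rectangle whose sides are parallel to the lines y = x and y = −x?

In coordinates u = x + y, v = x − y the rectangle is axis-aligned; the map (x,y)→(u,v) scales areas by 2.
u-values: 8, 2, -1, 0, 4, 0; range = 8 − (-1) = 9.
v-values: 2, 6, -3, 4, 0, -10; range = 6 − (-10) = 16.
Area = (9 × 16) / 2 = 72.

72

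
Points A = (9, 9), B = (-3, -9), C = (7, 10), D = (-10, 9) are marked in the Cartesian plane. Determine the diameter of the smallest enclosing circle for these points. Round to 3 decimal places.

A smallest enclosing disk is always determined by at most three of the input points on its boundary.
The minimum enclosing circle is determined by three boundary points: A, B, D.
Their circumcentre is (-0.5, 7/3) with r² = 4849/36.
The farthest remaining point C is at distance² 4141/36 ≤ 4849/36.
Diameter = 2r = 2√(4849/36) ≈ 23.212.

23.212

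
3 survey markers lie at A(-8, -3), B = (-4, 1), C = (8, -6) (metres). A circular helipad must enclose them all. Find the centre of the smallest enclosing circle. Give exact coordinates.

Side lengths²: AB² = 32, AC² = 265, BC² = 193.
Since AC² = 265 ≥ 193 + 32 = 225, the angle opposite AC is not acute, so the smallest enclosing circle has AC as diameter.
Centre = midpoint of AC = (0, -4.5), r² = 265/4 = 66.25.
Centre = (0, -4.5).

(0, -4.5)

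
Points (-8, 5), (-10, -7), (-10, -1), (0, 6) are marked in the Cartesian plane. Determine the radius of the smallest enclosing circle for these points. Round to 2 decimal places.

The farthest pair is (-10, -7)–(0, 6) with squared distance 269. The circle on this segment as diameter has centre (-5, -0.5) and r² = 269/4 = 67.25.
Check (-8, 5): distance² to centre = 39.25 ≤ 67.25, so it lies inside.
All remaining points lie in this disk, and no smaller disk contains both endpoints, so this is the minimum enclosing circle.
r = √(67.25) ≈ 8.20.

8.20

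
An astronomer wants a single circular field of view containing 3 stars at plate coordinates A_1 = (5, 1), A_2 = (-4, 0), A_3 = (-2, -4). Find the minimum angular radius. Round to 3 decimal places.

Side lengths²: A_1A_2² = 82, A_1A_3² = 74, A_2A_3² = 20.
Since A_1A_2² = 82 < 74 + 20 = 94, the triangle is acute, so the smallest enclosing circle is the circumcircle.
Circumcentre = (11/19, -4/19), r² = 7585/361.
r = √(7585/361) ≈ 4.584.

4.584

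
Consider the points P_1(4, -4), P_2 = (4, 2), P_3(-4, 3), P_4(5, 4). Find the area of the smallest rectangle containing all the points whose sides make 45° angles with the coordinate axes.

In coordinates u = x + y, v = x − y the rectangle is axis-aligned; the map (x,y)→(u,v) scales areas by 2.
u-values: 0, 6, -1, 9; range = 9 − (-1) = 10.
v-values: 8, 2, -7, 1; range = 8 − (-7) = 15.
Area = (10 × 15) / 2 = 75.

75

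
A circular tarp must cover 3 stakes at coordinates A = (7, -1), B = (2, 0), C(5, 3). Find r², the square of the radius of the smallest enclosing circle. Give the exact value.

Side lengths²: AB² = 26, AC² = 20, BC² = 18.
Since AB² = 26 < 20 + 18 = 38, the triangle is acute, so the smallest enclosing circle is the circumcircle.
Circumcentre = (14/3, 1/3), r² = 65/9.

65/9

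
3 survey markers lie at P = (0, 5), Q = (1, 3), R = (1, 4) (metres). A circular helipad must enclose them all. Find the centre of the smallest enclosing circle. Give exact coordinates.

(0.5, 4)

Side lengths²: PQ² = 5, PR² = 2, QR² = 1.
Since PQ² = 5 ≥ 2 + 1 = 3, the angle opposite PQ is not acute, so the smallest enclosing circle has PQ as diameter.
Centre = midpoint of PQ = (0.5, 4), r² = 5/4 = 1.25.
Centre = (0.5, 4).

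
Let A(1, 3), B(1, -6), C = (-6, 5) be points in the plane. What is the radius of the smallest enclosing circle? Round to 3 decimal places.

Side lengths²: AB² = 81, AC² = 53, BC² = 170.
Since BC² = 170 ≥ 81 + 53 = 134, the angle opposite BC is not acute, so the smallest enclosing circle has BC as diameter.
Centre = midpoint of BC = (-2.5, -0.5), r² = 170/4 = 42.5.
r = √(42.5) ≈ 6.519.

6.519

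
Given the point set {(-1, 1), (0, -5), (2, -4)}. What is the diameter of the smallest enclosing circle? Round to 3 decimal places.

6.101

Call the three points A, B, C in the order given.
Side lengths²: AB² = 37, AC² = 34, BC² = 5.
Since AB² = 37 < 34 + 5 = 39, the triangle is acute, so the smallest enclosing circle is the circumcircle.
Circumcentre = (-7/26, -51/26), r² = 3145/338.
Diameter = 2r = 2√(3145/338) ≈ 6.101.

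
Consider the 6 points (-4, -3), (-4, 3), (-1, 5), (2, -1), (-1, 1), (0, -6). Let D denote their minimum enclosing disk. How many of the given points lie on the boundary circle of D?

2

The farthest pair is (-1, 5)–(0, -6) with squared distance 122. The circle on this segment as diameter has centre (-0.5, -0.5) and r² = 122/4 = 30.5.
Check (-4, -3): distance² to centre = 18.5 ≤ 30.5, so it lies inside.
All remaining points lie in this disk, and no smaller disk contains both endpoints, so this is the minimum enclosing circle.
The points at distance exactly r from the centre are (-1, 5), (0, -6) — 2 points.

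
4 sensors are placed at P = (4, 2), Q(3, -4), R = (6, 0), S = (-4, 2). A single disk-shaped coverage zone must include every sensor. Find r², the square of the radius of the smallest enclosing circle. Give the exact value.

27625/1058

By Welzl's lemma the MEC is supported by two points (diametrically opposite) or three points (on a circumcircle).
The minimum enclosing circle is determined by three boundary points: Q, R, S.
Their circumcentre is (43/46, 31/46) with r² = 27625/1058.
The farthest remaining point P is at distance² 11801/1058 ≤ 27625/1058.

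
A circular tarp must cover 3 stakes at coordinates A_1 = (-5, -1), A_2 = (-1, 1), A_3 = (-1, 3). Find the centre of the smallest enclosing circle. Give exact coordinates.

Side lengths²: A_1A_2² = 20, A_1A_3² = 32, A_2A_3² = 4.
Since A_1A_3² = 32 ≥ 20 + 4 = 24, the angle opposite A_1A_3 is not acute, so the smallest enclosing circle has A_1A_3 as diameter.
Centre = midpoint of A_1A_3 = (-3, 1), r² = 32/4 = 8.
Centre = (-3, 1).

(-3, 1)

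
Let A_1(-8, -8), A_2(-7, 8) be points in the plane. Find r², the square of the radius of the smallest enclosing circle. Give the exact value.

The smallest circle enclosing two points has them as diameter endpoints.
Centre = midpoint = (-7.5, 0); r² = |A_1A_2|²/4 = 257/4 = 64.25.

64.25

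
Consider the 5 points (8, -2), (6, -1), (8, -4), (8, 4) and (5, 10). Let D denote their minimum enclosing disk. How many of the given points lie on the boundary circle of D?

2

By Welzl's lemma the MEC is supported by two points (diametrically opposite) or three points (on a circumcircle).
The farthest pair is (8, -4)–(5, 10) with squared distance 205. The circle on this segment as diameter has centre (6.5, 3) and r² = 205/4 = 51.25.
Check (8, -2): distance² to centre = 27.25 ≤ 51.25, so it lies inside.
All remaining points lie in this disk, and no smaller disk contains both endpoints, so this is the minimum enclosing circle.
The points at distance exactly r from the centre are (8, -4), (5, 10) — 2 points.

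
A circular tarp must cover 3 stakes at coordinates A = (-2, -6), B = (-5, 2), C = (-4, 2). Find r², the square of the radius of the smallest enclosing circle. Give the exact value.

Side lengths²: AB² = 73, AC² = 68, BC² = 1.
Since AB² = 73 ≥ 68 + 1 = 69, the angle opposite AB is not acute, so the smallest enclosing circle has AB as diameter.
Centre = midpoint of AB = (-3.5, -2), r² = 73/4 = 18.25.

18.25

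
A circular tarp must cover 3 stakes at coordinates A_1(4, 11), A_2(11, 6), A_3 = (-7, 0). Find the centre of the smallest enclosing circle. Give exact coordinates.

Side lengths²: A_1A_2² = 74, A_1A_3² = 242, A_2A_3² = 360.
Since A_2A_3² = 360 ≥ 242 + 74 = 316, the angle opposite A_2A_3 is not acute, so the smallest enclosing circle has A_2A_3 as diameter.
Centre = midpoint of A_2A_3 = (2, 3), r² = 360/4 = 90.
Centre = (2, 3).

(2, 3)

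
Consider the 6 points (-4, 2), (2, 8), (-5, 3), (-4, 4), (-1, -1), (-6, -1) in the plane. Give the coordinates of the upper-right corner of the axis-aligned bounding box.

(2, 8)

x-range [-6, 2], y-range [-1, 8].
The upper-right corner is (2, 8).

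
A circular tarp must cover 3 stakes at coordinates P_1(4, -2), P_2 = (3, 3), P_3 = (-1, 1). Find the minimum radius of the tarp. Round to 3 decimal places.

3.022

Side lengths²: P_1P_2² = 26, P_1P_3² = 34, P_2P_3² = 20.
Since P_1P_3² = 34 < 26 + 20 = 46, the triangle is acute, so the smallest enclosing circle is the circumcircle.
Circumcentre = (21/11, 2/11), r² = 1105/121.
r = √(1105/121) ≈ 3.022.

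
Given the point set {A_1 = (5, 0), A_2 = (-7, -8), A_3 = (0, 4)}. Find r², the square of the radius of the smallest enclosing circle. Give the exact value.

102869/1936

Side lengths²: A_1A_2² = 208, A_1A_3² = 41, A_2A_3² = 193.
Since A_1A_2² = 208 < 193 + 41 = 234, the triangle is acute, so the smallest enclosing circle is the circumcircle.
Circumcentre = (-35/22, -137/44), r² = 102869/1936.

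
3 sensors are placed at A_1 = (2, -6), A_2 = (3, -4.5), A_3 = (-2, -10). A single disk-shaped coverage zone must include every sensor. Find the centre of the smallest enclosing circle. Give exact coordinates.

(0.5, -7.25)

Side lengths²: A_1A_2² = 3.25, A_1A_3² = 32, A_2A_3² = 55.25.
Since A_2A_3² = 55.25 ≥ 32 + 3.25 = 35.25, the angle opposite A_2A_3 is not acute, so the smallest enclosing circle has A_2A_3 as diameter.
Centre = midpoint of A_2A_3 = (0.5, -7.25), r² = 55.25/4 = 13.8125.
Centre = (0.5, -7.25).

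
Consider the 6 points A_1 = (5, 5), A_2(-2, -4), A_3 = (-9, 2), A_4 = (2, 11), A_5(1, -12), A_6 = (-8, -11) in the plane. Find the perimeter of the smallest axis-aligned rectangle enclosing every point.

74

Width = max x − min x = 5 − (-9) = 14.
Height = max y − min y = 11 − (-12) = 23.
Perimeter = 2(14 + 23) = 74.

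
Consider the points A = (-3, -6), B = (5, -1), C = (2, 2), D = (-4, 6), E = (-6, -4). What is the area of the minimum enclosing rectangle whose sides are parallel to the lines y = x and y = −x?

In coordinates u = x + y, v = x − y the rectangle is axis-aligned; the map (x,y)→(u,v) scales areas by 2.
u-values: -9, 4, 4, 2, -10; range = 4 − (-10) = 14.
v-values: 3, 6, 0, -10, -2; range = 6 − (-10) = 16.
Area = (14 × 16) / 2 = 112.

112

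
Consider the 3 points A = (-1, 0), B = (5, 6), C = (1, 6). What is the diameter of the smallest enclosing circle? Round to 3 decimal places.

Side lengths²: AB² = 72, AC² = 40, BC² = 16.
Since AB² = 72 ≥ 40 + 16 = 56, the angle opposite AB is not acute, so the smallest enclosing circle has AB as diameter.
Centre = midpoint of AB = (2, 3), r² = 72/4 = 18.
Diameter = 2r = 2√18 ≈ 8.485.

8.485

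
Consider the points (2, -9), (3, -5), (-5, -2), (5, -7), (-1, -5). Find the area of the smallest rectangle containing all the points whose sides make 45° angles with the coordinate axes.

37.5

In coordinates u = x + y, v = x − y the rectangle is axis-aligned; the map (x,y)→(u,v) scales areas by 2.
u-values: -7, -2, -7, -2, -6; range = -2 − (-7) = 5.
v-values: 11, 8, -3, 12, 4; range = 12 − (-3) = 15.
Area = (5 × 15) / 2 = 37.5.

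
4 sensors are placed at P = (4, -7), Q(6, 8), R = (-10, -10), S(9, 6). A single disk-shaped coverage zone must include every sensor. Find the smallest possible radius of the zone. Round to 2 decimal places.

A smallest enclosing disk is always determined by at most three of the input points on its boundary.
The farthest pair is R–S with squared distance 617. The circle on this segment as diameter has centre (-0.5, -2) and r² = 617/4 = 154.25.
Check P: distance² to centre = 45.25 ≤ 154.25, so it lies inside.
All remaining points lie in this disk, and no smaller disk contains both endpoints, so this is the minimum enclosing circle.
r = √(154.25) ≈ 12.42.

12.42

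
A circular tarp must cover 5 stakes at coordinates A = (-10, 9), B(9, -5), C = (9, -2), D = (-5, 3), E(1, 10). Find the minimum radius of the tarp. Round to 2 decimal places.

11.80

A smallest enclosing disk is always determined by at most three of the input points on its boundary.
The farthest pair is A–B with squared distance 557. The circle on this segment as diameter has centre (-0.5, 2) and r² = 557/4 = 139.25.
Check C: distance² to centre = 106.25 ≤ 139.25, so it lies inside.
All remaining points lie in this disk, and no smaller disk contains both endpoints, so this is the minimum enclosing circle.
r = √(139.25) ≈ 11.80.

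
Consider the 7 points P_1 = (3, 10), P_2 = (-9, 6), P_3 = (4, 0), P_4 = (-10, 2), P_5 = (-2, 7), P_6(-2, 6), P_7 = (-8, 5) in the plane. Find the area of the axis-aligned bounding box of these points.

140

x ranges over [-10, 4], width 14.
y ranges over [0, 10], height 10.
Area = 14 × 10 = 140.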